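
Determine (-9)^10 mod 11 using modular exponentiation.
Using Fermat: (-9)^{10} ≡ 1 (mod 11). 10 ≡ 0 (mod 10). So (-9)^{10} ≡ (-9)^{0} ≡ 1 (mod 11)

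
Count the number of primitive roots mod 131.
A prime p has φ(p-1) primitive roots; here φ(130) = 48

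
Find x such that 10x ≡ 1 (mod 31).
Since 31 is prime, by Fermat 10^(-1) ≡ 10^{29} ≡ 28 (mod 31). Verify: 10 × 28 = 280 ≡ 1 (mod 31)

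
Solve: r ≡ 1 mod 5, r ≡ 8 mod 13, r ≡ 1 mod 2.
M = 5 × 13 × 2 = 130. M₁ = 26, y₁ ≡ 1 mod 5. M₂ = 10, y₂ ≡ 4 mod 13. M₃ = 65, y₃ ≡ 1 mod 2. r = 1×26×1 + 8×10×4 + 1×65×1 ≡ 21 mod 130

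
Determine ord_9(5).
Powers of 5 mod 9: 5^1≡5, 5^2≡7, 5^3≡8, 5^4≡4, 5^5≡2, 5^6≡1. ord_9(5) = 6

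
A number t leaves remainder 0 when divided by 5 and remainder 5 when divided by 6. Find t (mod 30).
M = 5 × 6 = 30. M₁ = 6, y₁ ≡ 1 (mod 5). M₂ = 5, y₂ ≡ 5 (mod 6). t = 0×6×1 + 5×5×5 ≡ 5 (mod 30)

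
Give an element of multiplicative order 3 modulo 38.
7 has order 3 mod 38 since 7^{3} ≡ 1 (mod 38) and no smaller power works.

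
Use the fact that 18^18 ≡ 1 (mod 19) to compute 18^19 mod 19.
By Fermat: 18^{18} ≡ 1 (mod 19). So 18^{19} = 18^{18} · 18^{1} ≡ 18^{1} ≡ 18 (mod 19)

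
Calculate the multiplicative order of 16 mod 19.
Powers of 16 mod 19: 16^1≡16, 16^2≡9, 16^3≡11, 16^4≡5, 16^5≡4, 16^6≡7, 16^7≡17, 16^8≡6, 16^9≡1. Order = 9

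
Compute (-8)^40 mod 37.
Using Fermat: (-8)^{36} ≡ 1 (mod 37). 40 ≡ 4 (mod 36). So (-8)^{40} ≡ (-8)^{4} ≡ 26 (mod 37)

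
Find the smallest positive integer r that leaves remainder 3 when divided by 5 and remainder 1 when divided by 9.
M = 5 × 9 = 45. M₁ = 9, y₁ ≡ 4 (mod 5). M₂ = 5, y₂ ≡ 2 (mod 9). r = 3×9×4 + 1×5×2 ≡ 28 (mod 45)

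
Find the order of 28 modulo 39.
Powers of 28 mod 39: 28^1≡28, 28^2≡4, 28^3≡34, 28^4≡16, 28^5≡19, 28^6≡25, 28^7≡37, 28^8≡22, 28^9≡31, 28^10≡10, 28^11≡7, 28^12≡1. Order = 12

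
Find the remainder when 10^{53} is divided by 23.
By Fermat: 10^{22} ≡ 1 mod 23. 53 = 2×22 + 9. So 10^{53} ≡ 10^{9} ≡ 20 mod 23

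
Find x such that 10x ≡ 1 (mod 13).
Since 13 is prime, by Fermat 10^(-1) ≡ 10^{11} ≡ 4 (mod 13). Verify: 10 × 4 = 40 ≡ 1 (mod 13)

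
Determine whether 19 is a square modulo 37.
By Euler's criterion: 19^{18} ≡ 36 mod 37. Since this equals -1 (≡ 36), 19 is not a QR.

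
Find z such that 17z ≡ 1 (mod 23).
Since 23 is prime, by Fermat 17^(-1) ≡ 17^{21} ≡ 19 (mod 23). Verify: 17 × 19 = 323 ≡ 1 (mod 23)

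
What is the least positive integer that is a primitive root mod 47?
g = 5. Powers: [5, 25, 31, 14, 23, 21, 11, 8, 40, ...] generates all 46 non-zero residues.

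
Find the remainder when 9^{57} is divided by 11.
By Fermat: 9^{10} ≡ 1 mod 11. 57 = 5×10 + 7. So 9^{57} ≡ 9^{7} ≡ 4 mod 11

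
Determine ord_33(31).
Powers of 31 mod 33: 31^1≡31, 31^2≡4, 31^3≡25, 31^4≡16, 31^5≡1. Order = 5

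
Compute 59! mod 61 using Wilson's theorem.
(60)! = (59)! × (60) ≡ -1 mod 61. So (59)! ≡ -1 × (60)^(-1) ≡ (-1)×(-1) = 1 mod 61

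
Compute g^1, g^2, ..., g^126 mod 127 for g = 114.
114^1, 114^2, ..., 114^{126} mod 127: [114, 42, 89, 113, 55, 47, 24, 69, 119, 104, 45, 50, 112, 68, 5, 62, 83, 64, 57, 21, 108, 120, 91, 87, 12, 98, 123, 52, 86, 25, 56, 34, 66, 31, 105, 32, 92, 74, 54, 60, 109, 107, 6, 49, 125, 26, 43, 76, 28, 17, 33, 79, 116, 16, 46, 37, 27, 30, 118, 117, 3, 88, 126, 13, 85, 38, 14, 72, 80, 103, 58, 8, 23, 82, 77, 15, 59, 122, 65, 44, 63, 70, 106, 19, 7, 36, 40, 115, 29, 4, 75, 41, 102, 71, 93, 61, 96, 22, 95, 35, 53, 73, 67, 18, 20, 121, 78, 2, 101, 84, 51, 99, 110, 94, 48, 11, 111, 81, 90, 100, 97, 9, 10, 124, 39, 1]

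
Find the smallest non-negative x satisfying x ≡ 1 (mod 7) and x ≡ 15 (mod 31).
M = 7 × 31 = 217. M₁ = 31, y₁ ≡ 5 (mod 7). M₂ = 7, y₂ ≡ 9 (mod 31). x = 1×31×5 + 15×7×9 ≡ 15 (mod 217)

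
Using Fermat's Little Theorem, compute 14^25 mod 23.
By Fermat: 14^{22} ≡ 1 (mod 23). So 14^{25} = 14^{22} · 14^{3} ≡ 14^{3} ≡ 7 (mod 23)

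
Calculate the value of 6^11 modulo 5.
Using Fermat: 6^{4} ≡ 1 mod 5. 11 ≡ 3 mod 4. So 6^{11} ≡ 6^{3} ≡ 1 mod 5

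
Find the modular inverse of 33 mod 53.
Since 53 is prime, by Fermat 33^(-1) ≡ 33^{51} ≡ 45 mod 53. Verify: 33 × 45 = 1485 ≡ 1 mod 53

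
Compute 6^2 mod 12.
6^{2} = 36 ≡ 0 (mod 12)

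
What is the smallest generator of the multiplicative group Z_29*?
g = 2. For each prime q|28: 2^{14}≡28, 2^{4}≡16, none ≡ 1, so ord_29(2) = 28 and 2 is a primitive root.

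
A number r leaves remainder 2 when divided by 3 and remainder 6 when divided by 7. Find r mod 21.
M = 3 × 7 = 21. M₁ = 7, y₁ ≡ 1 mod 3. M₂ = 3, y₂ ≡ 5 mod 7. r = 2×7×1 + 6×3×5 ≡ 20 mod 21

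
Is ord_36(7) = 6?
Powers of 7 mod 36: 7^1≡7, 7^2≡13, 7^3≡19, 7^4≡25, 7^5≡31, 7^6≡1. First k with 7^k≡1 is k=6. Yes, ord_36(7) = 6.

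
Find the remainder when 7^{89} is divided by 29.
By Fermat: 7^{28} ≡ 1 mod 29. 89 = 3×28 + 5. So 7^{89} ≡ 7^{5} ≡ 16 mod 29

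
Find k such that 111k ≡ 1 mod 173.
Since 173 is prime, by Fermat 111^(-1) ≡ 111^{171} ≡ 53 mod 173. Verify: 111 × 53 = 5883 ≡ 1 mod 173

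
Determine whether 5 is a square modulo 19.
By Euler's criterion: 5^{9} ≡ 1 (mod 19). Since this equals 1, 5 is a QR.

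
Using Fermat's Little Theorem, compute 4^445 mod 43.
By Fermat: 4^{42} ≡ 1 (mod 43). 445 ≡ 25 (mod 42). So 4^{445} ≡ 4^{25} ≡ 41 (mod 43)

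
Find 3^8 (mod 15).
By repeated squaring (mod 15): 3^{1}≡3, 3^{2}≡9, 3^{4}≡6, 3^{8}≡6. So 3^{8} ≡ 6 (mod 15)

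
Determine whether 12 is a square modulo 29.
By Euler's criterion: 12^{14} ≡ 28 mod 29. Since this equals -1 (≡ 28), 12 is not a QR.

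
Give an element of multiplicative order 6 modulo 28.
3 has order 6 mod 28 since 3^{6} ≡ 1 mod 28 and no smaller power works.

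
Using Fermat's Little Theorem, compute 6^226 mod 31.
By Fermat: 6^{30} ≡ 1 (mod 31). 226 ≡ 16 (mod 30). So 6^{226} ≡ 6^{16} ≡ 25 (mod 31)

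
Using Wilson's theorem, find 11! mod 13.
(12)! = (11)! × (12) ≡ -1 mod 13. So (11)! ≡ -1 × (12)^(-1) ≡ (-1)×(-1) = 1 mod 13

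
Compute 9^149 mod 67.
Using Fermat: 9^{66} ≡ 1 (mod 67). 149 ≡ 17 (mod 66). So 9^{149} ≡ 9^{17} ≡ 64 (mod 67)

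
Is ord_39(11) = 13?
Powers of 11 mod 39: 11^1≡11, 11^2≡4, 11^3≡5, 11^4≡16, 11^5≡20, 11^6≡25, 11^7≡2, 11^8≡22, 11^9≡8, 11^10≡10, 11^11≡32, 11^12≡1. Already 11^12≡1, so the order is 12 < 13. No, the actual order is 12.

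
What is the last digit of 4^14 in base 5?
Using Fermat: 4^{4} ≡ 1 (mod 5). 14 ≡ 2 (mod 4). So 4^{14} ≡ 4^{2} ≡ 1 (mod 5)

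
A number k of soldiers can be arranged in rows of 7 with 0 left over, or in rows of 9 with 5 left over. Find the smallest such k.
M = 7 × 9 = 63. M₁ = 9, y₁ ≡ 4 mod 7. M₂ = 7, y₂ ≡ 4 mod 9. k = 0×9×4 + 5×7×4 ≡ 14 mod 63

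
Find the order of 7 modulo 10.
Powers of 7 mod 10: 7^1≡7, 7^2≡9, 7^3≡3, 7^4≡1. Order = 4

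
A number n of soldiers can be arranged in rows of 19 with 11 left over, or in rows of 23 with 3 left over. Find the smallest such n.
M = 19 × 23 = 437. M₁ = 23, y₁ ≡ 5 mod 19. M₂ = 19, y₂ ≡ 17 mod 23. n = 11×23×5 + 3×19×17 ≡ 49 mod 437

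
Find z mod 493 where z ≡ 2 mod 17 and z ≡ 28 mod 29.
M = 17 × 29 = 493. M₁ = 29, y₁ ≡ 10 mod 17. M₂ = 17, y₂ ≡ 12 mod 29. z = 2×29×10 + 28×17×12 ≡ 376 mod 493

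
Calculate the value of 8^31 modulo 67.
By repeated squaring mod 67: 8^{1}≡8, 8^{2}≡64, 8^{4}≡9, 8^{8}≡14, 8^{16}≡62. Then 8^{31} = 8^{16+8+4+2+1} ≡ 62 × 14 × 9 × 64 × 8 ≡ 45 mod 67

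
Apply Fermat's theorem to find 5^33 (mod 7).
By Fermat: 5^{6} ≡ 1 (mod 7). 33 = 5×6 + 3. So 5^{33} ≡ 5^{3} ≡ 6 (mod 7)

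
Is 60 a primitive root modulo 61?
60^{2} ≡ 1 (mod 61) and 2 < 60, so ord_61(60) = 2 ≠ 60 and 60 is not a primitive root.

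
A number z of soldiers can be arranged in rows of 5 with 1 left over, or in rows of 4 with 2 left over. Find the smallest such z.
M = 5 × 4 = 20. M₁ = 4, y₁ ≡ 4 mod 5. M₂ = 5, y₂ ≡ 1 mod 4. z = 1×4×4 + 2×5×1 ≡ 6 mod 20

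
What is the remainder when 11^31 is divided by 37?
By repeated squaring (mod 37): 11^{1}≡11, 11^{2}≡10, 11^{4}≡26, 11^{8}≡10, 11^{16}≡26. Then 11^{31} = 11^{16+8+4+2+1} ≡ 26 × 10 × 26 × 10 × 11 ≡ 11 (mod 37)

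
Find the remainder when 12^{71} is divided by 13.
By Fermat: 12^{12} ≡ 1 mod 13. 71 = 5×12 + 11. So 12^{71} ≡ 12^{11} ≡ 12 mod 13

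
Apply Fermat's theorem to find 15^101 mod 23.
By Fermat: 15^{22} ≡ 1 mod 23. 101 = 4×22 + 13. So 15^{101} ≡ 15^{13} ≡ 5 mod 23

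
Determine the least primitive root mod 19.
g = 2. Powers: [2, 4, 8, 16, 13, 7, 14, ...] generates all 18 non-zero residues.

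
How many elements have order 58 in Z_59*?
Number of primitive roots mod 59 = φ(p-1) = φ(58) = 28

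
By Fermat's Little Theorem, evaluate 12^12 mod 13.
By Fermat's Little Theorem, 12^{12} ≡ 1 (mod 13) since 13 is prime and gcd(12, 13) = 1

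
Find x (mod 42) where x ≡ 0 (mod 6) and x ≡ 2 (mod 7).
M = 6 × 7 = 42. M₁ = 7, y₁ ≡ 1 (mod 6). M₂ = 6, y₂ ≡ 6 (mod 7). x = 0×7×1 + 2×6×6 ≡ 30 (mod 42)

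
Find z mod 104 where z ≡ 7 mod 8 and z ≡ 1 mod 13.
M = 8 × 13 = 104. M₁ = 13, y₁ ≡ 5 mod 8. M₂ = 8, y₂ ≡ 5 mod 13. z = 7×13×5 + 1×8×5 ≡ 79 mod 104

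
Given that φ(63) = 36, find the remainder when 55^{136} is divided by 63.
By Euler: 55^{36} ≡ 1 (mod 63) since gcd(55, 63) = 1. 136 = 3×36 + 28. So 55^{136} ≡ 55^{28} ≡ 1 (mod 63)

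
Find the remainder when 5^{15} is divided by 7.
By Fermat: 5^{6} ≡ 1 (mod 7). 15 = 2×6 + 3. So 5^{15} ≡ 5^{3} ≡ 6 (mod 7)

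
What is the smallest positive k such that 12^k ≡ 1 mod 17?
Powers of 12 mod 17: 12^1≡12, 12^2≡8, 12^3≡11, 12^4≡13, 12^5≡3, 12^6≡2, 12^7≡7, 12^8≡16, 12^9≡5, 12^10≡9, 12^11≡6, 12^12≡4, 12^13≡14, 12^14≡15, 12^15≡10, 12^16≡1. ord_17(12) = 16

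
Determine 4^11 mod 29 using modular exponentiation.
By repeated squaring mod 29: 4^{1}≡4, 4^{2}≡16, 4^{4}≡24, 4^{8}≡25. Then 4^{11} = 4^{8+2+1} ≡ 25 × 16 × 4 ≡ 5 mod 29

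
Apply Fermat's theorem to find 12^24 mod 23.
By Fermat: 12^{22} ≡ 1 mod 23. So 12^{24} = 12^{22} · 12^{2} ≡ 12^{2} ≡ 6 mod 23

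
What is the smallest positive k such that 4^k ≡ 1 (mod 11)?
Powers of 4 mod 11: 4^1≡4, 4^2≡5, 4^3≡9, 4^4≡3, 4^5≡1. So the order of 4 is 5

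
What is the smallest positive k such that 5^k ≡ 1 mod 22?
Powers of 5 mod 22: 5^1≡5, 5^2≡3, 5^3≡15, 5^4≡9, 5^5≡1. ord_22(5) = 5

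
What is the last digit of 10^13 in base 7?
Using Fermat: 10^{6} ≡ 1 mod 7. 13 ≡ 1 mod 6. So 10^{13} ≡ 10^{1} ≡ 3 mod 7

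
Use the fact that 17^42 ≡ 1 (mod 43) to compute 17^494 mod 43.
By Fermat: 17^{42} ≡ 1 (mod 43). 494 ≡ 32 (mod 42). So 17^{494} ≡ 17^{32} ≡ 24 (mod 43)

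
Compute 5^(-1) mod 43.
Since 43 is prime, by Fermat 5^(-1) ≡ 5^{41} ≡ 26 mod 43. Verify: 5 × 26 = 130 ≡ 1 mod 43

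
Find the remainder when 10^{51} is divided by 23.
By Fermat: 10^{22} ≡ 1 (mod 23). 51 = 2×22 + 7. So 10^{51} ≡ 10^{7} ≡ 14 (mod 23)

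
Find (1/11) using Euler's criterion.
(1/11) = 1^{5} mod 11 = 1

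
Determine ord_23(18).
Powers of 18 mod 23: 18^1≡18, 18^2≡2, 18^3≡13, 18^4≡4, 18^5≡3, 18^6≡8, 18^7≡6, 18^8≡16, 18^9≡12, 18^10≡9, 18^11≡1. So the order of 18 is 11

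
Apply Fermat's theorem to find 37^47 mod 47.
By Fermat: 37^{46} ≡ 1 mod 47. So 37^{47} = 37^{46} · 37^{1} ≡ 37^{1} ≡ 37 mod 47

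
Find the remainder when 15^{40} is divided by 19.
By Fermat: 15^{18} ≡ 1 (mod 19). 40 = 2×18 + 4. So 15^{40} ≡ 15^{4} ≡ 9 (mod 19)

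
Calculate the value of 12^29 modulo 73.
By repeated squaring mod 73: 12^{1}≡12, 12^{2}≡71, 12^{4}≡4, 12^{8}≡16, 12^{16}≡37. Then 12^{29} = 12^{16+8+4+1} ≡ 37 × 16 × 4 × 12 ≡ 19 mod 73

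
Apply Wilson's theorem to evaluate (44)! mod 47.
(46)! = (44)! × (45) × (46) ≡ -1 (mod 47). So (44)! ≡ -1 × [(46)(45)]^(-1) ≡ 23 (mod 47)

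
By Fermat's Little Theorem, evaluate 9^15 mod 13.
By Fermat: 9^{12} ≡ 1 (mod 13). So 9^{15} = 9^{12} · 9^{3} ≡ 9^{3} ≡ 1 (mod 13)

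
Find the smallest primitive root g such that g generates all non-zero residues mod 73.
g = 5. Powers: [5, 25, 52, 41, 59, 3, 15, 2, ...] generates all 72 non-zero residues.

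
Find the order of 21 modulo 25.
Powers of 21 mod 25: 21^1≡21, 21^2≡16, 21^3≡11, 21^4≡6, 21^5≡1. ord_25(21) = 5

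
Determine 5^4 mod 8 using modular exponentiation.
5^{4} = 625 ≡ 1 mod 8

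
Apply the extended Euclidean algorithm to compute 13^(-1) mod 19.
Extended GCD: 13(3) + 19(-2) = 1. So 13^(-1) ≡ 3 (mod 19). Verify: 13 × 3 = 39 ≡ 1 (mod 19)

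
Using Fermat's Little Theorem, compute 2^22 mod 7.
By Fermat: 2^{6} ≡ 1 mod 7. 22 = 3×6 + 4. So 2^{22} ≡ 2^{4} ≡ 2 mod 7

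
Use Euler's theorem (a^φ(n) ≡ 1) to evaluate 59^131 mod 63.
By Euler: 59^{36} ≡ 1 (mod 63) since gcd(59, 63) = 1. 131 = 3×36 + 23. So 59^{131} ≡ 59^{23} ≡ 47 (mod 63)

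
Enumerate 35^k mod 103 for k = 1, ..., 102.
35^1, 35^2, ..., 35^{102} mod 103: [35, 92, 27, 18, 12, 8, 74, 15, 10, 41, 96, 64, 77, 17, 80, 19, 47, 100, 101, 33, 22, 49, 67, 79, 87, 58, 73, 83, 21, 14, 78, 52, 69, 46, 65, 9, 6, 4, 37, 59, 5, 72, 48, 32, 90, 60, 40, 61, 75, 50, 102, 68, 11, 76, 85, 91, 95, 29, 88, 93, 62, 7, 39, 26, 86, 23, 84, 56, 3, 2, 70, 81, 54, 36, 24, 16, 45, 30, 20, 82, 89, 25, 51, 34, 57, 38, 94, 97, 99, 66, 44, 98, 31, 55, 71, 13, 43, 63, 42, 28, 53, 1]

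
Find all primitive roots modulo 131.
There are φ(130) = 48 primitive roots mod 131: {2, 6, 8, 10, 14, 17, 22, 23, 26, 29, 30, 31, 37, 40, 50, 54, 56, 57, 66, 67, 72, 76, 82, 83, 85, 87, 88, 90, 93, 95, 96, 97, 98, 103, 104, 106, 110, 111, 115, 116, 118, 119, 120, 122, 124, 126, 127, 128}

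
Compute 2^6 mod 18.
By repeated squaring (mod 18): 2^{1}≡2, 2^{2}≡4, 2^{4}≡16. Then 2^{6} = 2^{4+2} ≡ 16 × 4 ≡ 10 (mod 18)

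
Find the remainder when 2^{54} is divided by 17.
By Fermat: 2^{16} ≡ 1 (mod 17). 54 = 3×16 + 6. So 2^{54} ≡ 2^{6} ≡ 13 (mod 17)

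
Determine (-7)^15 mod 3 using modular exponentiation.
Using Fermat: (-7)^{2} ≡ 1 mod 3. 15 ≡ 1 mod 2. So (-7)^{15} ≡ (-7)^{1} ≡ 2 mod 3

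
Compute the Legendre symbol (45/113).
(45/113) = 45^{56} mod 113 = -1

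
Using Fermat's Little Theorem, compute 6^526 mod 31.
By Fermat: 6^{30} ≡ 1 (mod 31). 526 ≡ 16 (mod 30). So 6^{526} ≡ 6^{16} ≡ 25 (mod 31)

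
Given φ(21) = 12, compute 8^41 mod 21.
By Euler: 8^{12} ≡ 1 (mod 21) since gcd(8, 21) = 1. 41 = 3×12 + 5. So 8^{41} ≡ 8^{5} ≡ 8 (mod 21)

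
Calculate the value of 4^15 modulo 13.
Using Fermat: 4^{12} ≡ 1 (mod 13). 15 ≡ 3 (mod 12). So 4^{15} ≡ 4^{3} ≡ 12 (mod 13)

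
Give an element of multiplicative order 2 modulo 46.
45 has order 2 mod 46 since 45^{2} ≡ 1 (mod 46) and no smaller power works.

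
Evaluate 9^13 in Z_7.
Using Fermat: 9^{6} ≡ 1 mod 7. 13 ≡ 1 mod 6. So 9^{13} ≡ 9^{1} ≡ 2 mod 7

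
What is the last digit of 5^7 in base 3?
Using Fermat: 5^{2} ≡ 1 mod 3. 7 ≡ 1 mod 2. So 5^{7} ≡ 5^{1} ≡ 2 mod 3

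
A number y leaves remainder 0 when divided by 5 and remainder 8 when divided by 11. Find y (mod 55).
M = 5 × 11 = 55. M₁ = 11, y₁ ≡ 1 (mod 5). M₂ = 5, y₂ ≡ 9 (mod 11). y = 0×11×1 + 8×5×9 ≡ 30 (mod 55)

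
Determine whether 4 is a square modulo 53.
By Euler's criterion: 4^{26} ≡ 1 mod 53. Since this equals 1, 4 is a QR.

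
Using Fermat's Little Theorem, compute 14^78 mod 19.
By Fermat: 14^{18} ≡ 1 (mod 19). 78 = 4×18 + 6. So 14^{78} ≡ 14^{6} ≡ 7 (mod 19)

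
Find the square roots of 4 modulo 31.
The square roots of 4 mod 31 are 2 and 29. Verify: 2² = 4 ≡ 4 (mod 31)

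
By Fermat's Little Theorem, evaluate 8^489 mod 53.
By Fermat: 8^{52} ≡ 1 (mod 53). 489 ≡ 21 (mod 52). So 8^{489} ≡ 8^{21} ≡ 34 (mod 53)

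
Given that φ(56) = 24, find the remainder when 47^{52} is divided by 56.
By Euler: 47^{24} ≡ 1 (mod 56) since gcd(47, 56) = 1. 52 = 2×24 + 4. So 47^{52} ≡ 47^{4} ≡ 9 (mod 56)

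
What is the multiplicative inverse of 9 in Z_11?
Since 11 is prime, by Fermat 9^(-1) ≡ 9^{9} ≡ 5 (mod 11). Verify: 9 × 5 = 45 ≡ 1 (mod 11)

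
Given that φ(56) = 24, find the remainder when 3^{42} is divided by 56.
By Euler: 3^{24} ≡ 1 mod 56 since gcd(3, 56) = 1. 42 = 1×24 + 18. So 3^{42} ≡ 3^{18} ≡ 1 mod 56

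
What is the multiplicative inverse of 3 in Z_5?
Since 5 is prime, by Fermat 3^(-1) ≡ 3^{3} ≡ 2 mod 5. Verify: 3 × 2 = 6 ≡ 1 mod 5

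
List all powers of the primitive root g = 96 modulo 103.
96^1, 96^2, ..., 96^{102} mod 103: [96, 49, 69, 32, 85, 23, 45, 97, 42, 15, 101, 14, 5, 68, 39, 36, 57, 13, 12, 19, 73, 4, 75, 93, 70, 25, 31, 92, 77, 79, 65, 60, 95, 56, 20, 66, 53, 41, 22, 52, 48, 76, 86, 16, 94, 63, 74, 100, 21, 59, 102, 7, 54, 34, 71, 18, 80, 58, 6, 61, 88, 2, 89, 98, 35, 64, 67, 46, 90, 91, 84, 30, 99, 28, 10, 33, 78, 72, 11, 26, 24, 38, 43, 8, 47, 83, 37, 50, 62, 81, 51, 55, 27, 17, 87, 9, 40, 29, 3, 82, 44, 1]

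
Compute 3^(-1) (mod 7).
Since 7 is prime, by Fermat 3^(-1) ≡ 3^{5} ≡ 5 (mod 7). Verify: 3 × 5 = 15 ≡ 1 (mod 7)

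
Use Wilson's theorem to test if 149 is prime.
(148)! mod 149 = 148. Since 148 ≡ -1 mod 149, 149 is prime.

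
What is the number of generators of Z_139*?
A prime p has φ(p-1) primitive roots; here φ(138) = 44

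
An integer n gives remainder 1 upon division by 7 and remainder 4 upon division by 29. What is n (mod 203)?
M = 7 × 29 = 203. M₁ = 29, y₁ ≡ 1 (mod 7). M₂ = 7, y₂ ≡ 25 (mod 29). n = 1×29×1 + 4×7×25 ≡ 120 (mod 203)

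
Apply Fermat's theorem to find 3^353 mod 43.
By Fermat: 3^{42} ≡ 1 mod 43. 353 ≡ 17 mod 42. So 3^{353} ≡ 3^{17} ≡ 26 mod 43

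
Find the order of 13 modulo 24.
Powers of 13 mod 24: 13^1≡13, 13^2≡1. ord_24(13) = 2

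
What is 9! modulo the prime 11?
(10)! = (9)! × (10) ≡ -1 (mod 11). So (9)! ≡ -1 × (10)^(-1) ≡ (-1)×(-1) = 1 (mod 11)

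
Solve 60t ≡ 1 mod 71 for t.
Since 71 is prime, by Fermat 60^(-1) ≡ 60^{69} ≡ 58 mod 71. Verify: 60 × 58 = 3480 ≡ 1 mod 71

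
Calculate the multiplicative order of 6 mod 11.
Powers of 6 mod 11: 6^1≡6, 6^2≡3, 6^3≡7, 6^4≡9, 6^5≡10, 6^6≡5, 6^7≡8, 6^8≡4, 6^9≡2, 6^10≡1. Order = 10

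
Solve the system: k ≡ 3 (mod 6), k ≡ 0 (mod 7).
M = 6 × 7 = 42. M₁ = 7, y₁ ≡ 1 (mod 6). M₂ = 6, y₂ ≡ 6 (mod 7). k = 3×7×1 + 0×6×6 ≡ 21 (mod 42)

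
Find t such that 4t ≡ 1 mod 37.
Since 37 is prime, by Fermat 4^(-1) ≡ 4^{35} ≡ 28 mod 37. Verify: 4 × 28 = 112 ≡ 1 mod 37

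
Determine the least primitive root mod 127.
g = 3. For each prime q|126: 3^{63}≡126, 3^{42}≡107, 3^{18}≡4, none ≡ 1, so ord_127(3) = 126 and 3 is a primitive root.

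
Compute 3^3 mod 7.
3^{3} = 27 ≡ 6 (mod 7)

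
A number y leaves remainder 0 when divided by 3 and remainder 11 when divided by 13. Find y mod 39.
M = 3 × 13 = 39. M₁ = 13, y₁ ≡ 1 mod 3. M₂ = 3, y₂ ≡ 9 mod 13. y = 0×13×1 + 11×3×9 ≡ 24 mod 39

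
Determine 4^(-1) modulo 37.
Since 37 is prime, by Fermat 4^(-1) ≡ 4^{35} ≡ 28 (mod 37). Verify: 4 × 28 = 112 ≡ 1 (mod 37)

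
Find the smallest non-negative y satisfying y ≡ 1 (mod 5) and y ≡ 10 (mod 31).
M = 5 × 31 = 155. M₁ = 31, y₁ ≡ 1 (mod 5). M₂ = 5, y₂ ≡ 25 (mod 31). y = 1×31×1 + 10×5×25 ≡ 41 (mod 155)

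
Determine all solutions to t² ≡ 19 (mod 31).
The square roots of 19 mod 31 are 9 and 22. Verify: 9² = 81 ≡ 19 (mod 31)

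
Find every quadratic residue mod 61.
QRs mod 61: {1, 3, 4, 5, 9, 12, 13, 14, 15, 16, 19, 20, 22, 25, 27, 34, 36, 39, 41, 42, 45, 46, 47, 48, 49, 52, 56, 57, 58, 60}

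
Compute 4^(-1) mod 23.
Since 23 is prime, by Fermat 4^(-1) ≡ 4^{21} ≡ 6 mod 23. Verify: 4 × 6 = 24 ≡ 1 mod 23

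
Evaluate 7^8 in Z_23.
By repeated squaring mod 23: 7^{1}≡7, 7^{2}≡3, 7^{4}≡9, 7^{8}≡12. So 7^{8} ≡ 12 mod 23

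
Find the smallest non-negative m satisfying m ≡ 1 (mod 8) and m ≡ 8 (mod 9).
M = 8 × 9 = 72. M₁ = 9, y₁ ≡ 1 (mod 8). M₂ = 8, y₂ ≡ 8 (mod 9). m = 1×9×1 + 8×8×8 ≡ 17 (mod 72)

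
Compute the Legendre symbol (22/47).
(22/47) = 22^{23} mod 47 = -1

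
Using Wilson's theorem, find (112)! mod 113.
By Wilson's theorem, (112)! ≡ -1 ≡ 112 mod 113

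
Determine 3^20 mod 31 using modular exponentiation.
By repeated squaring (mod 31): 3^{1}≡3, 3^{2}≡9, 3^{4}≡19, 3^{8}≡20, 3^{16}≡28. Then 3^{20} = 3^{16+4} ≡ 28 × 19 ≡ 5 (mod 31)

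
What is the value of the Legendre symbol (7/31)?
(7/31) = 7^{15} mod 31 = 1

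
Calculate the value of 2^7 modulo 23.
By repeated squaring mod 23: 2^{1}≡2, 2^{2}≡4, 2^{4}≡16. Then 2^{7} = 2^{4+2+1} ≡ 16 × 4 × 2 ≡ 13 mod 23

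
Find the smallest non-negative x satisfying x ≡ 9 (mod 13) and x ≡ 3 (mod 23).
M = 13 × 23 = 299. M₁ = 23, y₁ ≡ 4 (mod 13). M₂ = 13, y₂ ≡ 16 (mod 23). x = 9×23×4 + 3×13×16 ≡ 256 (mod 299)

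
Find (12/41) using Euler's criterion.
(12/41) = 12^{20} mod 41 = -1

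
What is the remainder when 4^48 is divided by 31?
Using Fermat: 4^{30} ≡ 1 (mod 31). 48 ≡ 18 (mod 30). So 4^{48} ≡ 4^{18} ≡ 2 (mod 31)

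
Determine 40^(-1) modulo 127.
Since 127 is prime, by Fermat 40^(-1) ≡ 40^{125} ≡ 54 (mod 127). Verify: 40 × 54 = 2160 ≡ 1 (mod 127)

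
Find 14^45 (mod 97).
By repeated squaring (mod 97): 14^{1}≡14, 14^{2}≡2, 14^{4}≡4, 14^{8}≡16, 14^{16}≡62, 14^{32}≡61. Then 14^{45} = 14^{32+8+4+1} ≡ 61 × 16 × 4 × 14 ≡ 45 (mod 97)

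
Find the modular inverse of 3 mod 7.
Since 7 is prime, by Fermat 3^(-1) ≡ 3^{5} ≡ 5 mod 7. Verify: 3 × 5 = 15 ≡ 1 mod 7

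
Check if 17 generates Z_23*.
ord_23(17) divides 22. For each prime q|22: 17^{11}≡22, 17^{2}≡13, none ≡ 1. So 17 has order 22 and is a primitive root mod 23.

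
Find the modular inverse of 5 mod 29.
Since 29 is prime, by Fermat 5^(-1) ≡ 5^{27} ≡ 6 (mod 29). Verify: 5 × 6 = 30 ≡ 1 (mod 29)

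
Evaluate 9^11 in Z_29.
By repeated squaring mod 29: 9^{1}≡9, 9^{2}≡23, 9^{4}≡7, 9^{8}≡20. Then 9^{11} = 9^{8+2+1} ≡ 20 × 23 × 9 ≡ 22 mod 29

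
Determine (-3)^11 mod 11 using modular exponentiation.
Using Fermat: (-3)^{10} ≡ 1 mod 11. 11 ≡ 1 mod 10. So (-3)^{11} ≡ (-3)^{1} ≡ 8 mod 11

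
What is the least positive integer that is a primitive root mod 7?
g = 3. For each prime q|6: 3^{3}≡6, 3^{2}≡2, none ≡ 1, so ord_7(3) = 6 and 3 is a primitive root.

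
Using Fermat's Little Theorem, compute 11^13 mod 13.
By Fermat: 11^{12} ≡ 1 mod 13. So 11^{13} = 11^{12} · 11^{1} ≡ 11^{1} ≡ 11 mod 13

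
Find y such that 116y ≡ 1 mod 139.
Since 139 is prime, by Fermat 116^(-1) ≡ 116^{137} ≡ 6 mod 139. Verify: 116 × 6 = 696 ≡ 1 mod 139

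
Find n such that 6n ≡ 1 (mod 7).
Since 7 is prime, by Fermat 6^(-1) ≡ 6^{5} ≡ 6 (mod 7). Verify: 6 × 6 = 36 ≡ 1 (mod 7)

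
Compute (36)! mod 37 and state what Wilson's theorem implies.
(36)! mod 37 = 36. Since this equals -1 mod 37, Wilson confirms 37 is prime.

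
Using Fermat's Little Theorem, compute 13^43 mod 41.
By Fermat: 13^{40} ≡ 1 (mod 41). So 13^{43} = 13^{40} · 13^{3} ≡ 13^{3} ≡ 24 (mod 41)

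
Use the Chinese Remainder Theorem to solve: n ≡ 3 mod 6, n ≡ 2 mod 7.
M = 6 × 7 = 42. M₁ = 7, y₁ ≡ 1 mod 6. M₂ = 6, y₂ ≡ 6 mod 7. n = 3×7×1 + 2×6×6 ≡ 9 mod 42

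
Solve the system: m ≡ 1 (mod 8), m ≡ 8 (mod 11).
M = 8 × 11 = 88. M₁ = 11, y₁ ≡ 3 (mod 8). M₂ = 8, y₂ ≡ 7 (mod 11). m = 1×11×3 + 8×8×7 ≡ 41 (mod 88)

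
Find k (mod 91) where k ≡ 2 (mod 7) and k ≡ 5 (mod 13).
M = 7 × 13 = 91. M₁ = 13, y₁ ≡ 6 (mod 7). M₂ = 7, y₂ ≡ 2 (mod 13). k = 2×13×6 + 5×7×2 ≡ 44 (mod 91)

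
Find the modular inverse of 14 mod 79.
Since 79 is prime, by Fermat 14^(-1) ≡ 14^{77} ≡ 17 mod 79. Verify: 14 × 17 = 238 ≡ 1 mod 79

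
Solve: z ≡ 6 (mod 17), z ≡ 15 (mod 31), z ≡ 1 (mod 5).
M = 17 × 31 × 5 = 2635. M₁ = 155, y₁ ≡ 9 (mod 17). M₂ = 85, y₂ ≡ 27 (mod 31). M₃ = 527, y₃ ≡ 3 (mod 5). z = 6×155×9 + 15×85×27 + 1×527×3 ≡ 2216 (mod 2635)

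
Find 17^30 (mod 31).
Using Fermat: 17^{30} ≡ 1 (mod 31). 30 ≡ 0 (mod 30). So 17^{30} ≡ 17^{0} ≡ 1 (mod 31)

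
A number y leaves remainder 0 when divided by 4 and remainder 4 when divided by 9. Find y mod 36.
M = 4 × 9 = 36. M₁ = 9, y₁ ≡ 1 mod 4. M₂ = 4, y₂ ≡ 7 mod 9. y = 0×9×1 + 4×4×7 ≡ 4 mod 36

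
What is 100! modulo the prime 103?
(102)! = (100)! × (101) × (102) ≡ -1 mod 103. So (100)! ≡ -1 × [(102)(101)]^(-1) ≡ 51 mod 103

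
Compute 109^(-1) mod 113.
Since 113 is prime, by Fermat 109^(-1) ≡ 109^{111} ≡ 28 mod 113. Verify: 109 × 28 = 3052 ≡ 1 mod 113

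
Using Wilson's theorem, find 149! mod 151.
(150)! = (149)! × (150) ≡ -1 mod 151. So (149)! ≡ -1 × (150)^(-1) ≡ (-1)×(-1) = 1 mod 151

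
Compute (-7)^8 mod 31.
By repeated squaring mod 31: (-7)^{1}≡24, (-7)^{2}≡18, (-7)^{4}≡14, (-7)^{8}≡10. So (-7)^{8} ≡ 10 mod 31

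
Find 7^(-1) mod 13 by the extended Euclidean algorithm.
Extended GCD: 7(2) + 13(-1) = 1. So 7^(-1) ≡ 2 mod 13. Verify: 7 × 2 = 14 ≡ 1 mod 13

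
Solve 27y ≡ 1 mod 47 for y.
Since 47 is prime, by Fermat 27^(-1) ≡ 27^{45} ≡ 7 mod 47. Verify: 27 × 7 = 189 ≡ 1 mod 47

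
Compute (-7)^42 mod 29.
Using Fermat: (-7)^{28} ≡ 1 mod 29. 42 ≡ 14 mod 28. So (-7)^{42} ≡ (-7)^{14} ≡ 1 mod 29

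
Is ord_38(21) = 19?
Powers of 21 mod 38: 21^1≡21, 21^2≡23, 21^3≡27, 21^4≡35, 21^5≡13, 21^6≡7, 21^7≡33, 21^8≡9, 21^9≡37, 21^10≡17, 21^11≡15, 21^12≡11, 21^13≡3, 21^14≡25, 21^15≡31, 21^16≡5, 21^17≡29, 21^18≡1. Already 21^18≡1, so the order is 18 < 19. No, the actual order is 18.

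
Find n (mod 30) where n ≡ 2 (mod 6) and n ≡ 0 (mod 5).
M = 6 × 5 = 30. M₁ = 5, y₁ ≡ 5 (mod 6). M₂ = 6, y₂ ≡ 1 (mod 5). n = 2×5×5 + 0×6×1 ≡ 20 (mod 30)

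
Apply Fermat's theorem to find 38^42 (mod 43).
By Fermat's Little Theorem, 38^{42} ≡ 1 (mod 43) since 43 is prime and gcd(38, 43) = 1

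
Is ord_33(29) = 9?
Powers of 29 mod 33: 29^1≡29, 29^2≡16, 29^3≡2, 29^4≡25, 29^5≡32, 29^6≡4, 29^7≡17, 29^8≡31, 29^9≡8, 29^10≡1. 29^9≡8≢1, so ord ≠ 9. No, the actual order is 10.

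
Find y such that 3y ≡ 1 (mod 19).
Since 19 is prime, by Fermat 3^(-1) ≡ 3^{17} ≡ 13 (mod 19). Verify: 3 × 13 = 39 ≡ 1 (mod 19)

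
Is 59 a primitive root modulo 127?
59^{18} ≡ 1 mod 127 and 18 < 126, so ord_127(59) = 18 ≠ 126 and 59 is not a primitive root.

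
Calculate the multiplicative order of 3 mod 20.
Powers of 3 mod 20: 3^1≡3, 3^2≡9, 3^3≡7, 3^4≡1. ord_20(3) = 4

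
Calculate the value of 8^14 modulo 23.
By repeated squaring mod 23: 8^{1}≡8, 8^{2}≡18, 8^{4}≡2, 8^{8}≡4. Then 8^{14} = 8^{8+4+2} ≡ 4 × 2 × 18 ≡ 6 mod 23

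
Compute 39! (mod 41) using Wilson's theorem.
(40)! = (39)! × (40) ≡ -1 (mod 41). So (39)! ≡ -1 × (40)^(-1) ≡ (-1)×(-1) = 1 (mod 41)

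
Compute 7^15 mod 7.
By repeated squaring (mod 7): 7^{1}≡0, 7^{2}≡0, 7^{4}≡0, 7^{8}≡0. Then 7^{15} = 7^{8+4+2+1} ≡ 0 × 0 × 0 × 0 ≡ 0 (mod 7)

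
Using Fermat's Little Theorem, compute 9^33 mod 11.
By Fermat: 9^{10} ≡ 1 mod 11. 33 = 3×10 + 3. So 9^{33} ≡ 9^{3} ≡ 3 mod 11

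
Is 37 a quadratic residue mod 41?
By Euler's criterion: 37^{20} ≡ 1 mod 41. Since this equals 1, 37 is a QR.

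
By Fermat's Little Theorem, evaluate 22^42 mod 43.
By Fermat's Little Theorem, 22^{42} ≡ 1 mod 43 since 43 is prime and gcd(22, 43) = 1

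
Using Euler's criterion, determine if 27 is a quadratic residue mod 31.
By Euler's criterion: 27^{15} ≡ 30 mod 31. Since this equals -1 (≡ 30), 27 is not a QR.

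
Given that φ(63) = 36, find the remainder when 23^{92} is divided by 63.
By Euler: 23^{36} ≡ 1 (mod 63) since gcd(23, 63) = 1. 92 = 2×36 + 20. So 23^{92} ≡ 23^{20} ≡ 25 (mod 63)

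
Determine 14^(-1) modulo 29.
Since 29 is prime, by Fermat 14^(-1) ≡ 14^{27} ≡ 27 mod 29. Verify: 14 × 27 = 378 ≡ 1 mod 29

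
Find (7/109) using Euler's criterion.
(7/109) = 7^{54} mod 109 = 1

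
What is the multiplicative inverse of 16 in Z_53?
Since 53 is prime, by Fermat 16^(-1) ≡ 16^{51} ≡ 10 (mod 53). Verify: 16 × 10 = 160 ≡ 1 (mod 53)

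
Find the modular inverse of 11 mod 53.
Since 53 is prime, by Fermat 11^(-1) ≡ 11^{51} ≡ 29 (mod 53). Verify: 11 × 29 = 319 ≡ 1 (mod 53)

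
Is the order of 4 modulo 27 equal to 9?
Powers of 4 mod 27: 4^1≡4, 4^2≡16, 4^3≡10, 4^4≡13, 4^5≡25, 4^6≡19, 4^7≡22, 4^8≡7, 4^9≡1. First k with 4^k≡1 is k=9. Yes, ord_27(4) = 9.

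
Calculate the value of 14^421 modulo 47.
Using Fermat: 14^{46} ≡ 1 (mod 47). 421 ≡ 7 (mod 46). So 14^{421} ≡ 14^{7} ≡ 24 (mod 47)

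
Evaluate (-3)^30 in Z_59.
By repeated squaring (mod 59): (-3)^{1}≡56, (-3)^{2}≡9, (-3)^{4}≡22, (-3)^{8}≡12, (-3)^{16}≡26. Then (-3)^{30} = (-3)^{16+8+4+2} ≡ 26 × 12 × 22 × 9 ≡ 3 (mod 59)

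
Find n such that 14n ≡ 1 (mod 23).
Since 23 is prime, by Fermat 14^(-1) ≡ 14^{21} ≡ 5 (mod 23). Verify: 14 × 5 = 70 ≡ 1 (mod 23)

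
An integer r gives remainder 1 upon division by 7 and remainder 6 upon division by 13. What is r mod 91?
M = 7 × 13 = 91. M₁ = 13, y₁ ≡ 6 mod 7. M₂ = 7, y₂ ≡ 2 mod 13. r = 1×13×6 + 6×7×2 ≡ 71 mod 91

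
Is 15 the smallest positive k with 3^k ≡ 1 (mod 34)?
Powers of 3 mod 34: 3^1≡3, 3^2≡9, 3^3≡27, 3^4≡13, 3^5≡5, 3^6≡15, 3^7≡11, 3^8≡33, 3^9≡31, 3^10≡25, 3^11≡7, 3^12≡21, 3^13≡29, 3^14≡19, 3^15≡23, 3^16≡1. 3^15≡23≢1, so ord ≠ 15. No, the actual order is 16.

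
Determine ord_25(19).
Powers of 19 mod 25: 19^1≡19, 19^2≡11, 19^3≡9, 19^4≡21, 19^5≡24, 19^6≡6, 19^7≡14, 19^8≡16, 19^9≡4, 19^10≡1. ord_25(19) = 10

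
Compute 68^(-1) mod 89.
Since 89 is prime, by Fermat 68^(-1) ≡ 68^{87} ≡ 72 mod 89. Verify: 68 × 72 = 4896 ≡ 1 mod 89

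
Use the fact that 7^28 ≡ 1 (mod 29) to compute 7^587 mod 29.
By Fermat: 7^{28} ≡ 1 (mod 29). 587 ≡ 27 (mod 28). So 7^{587} ≡ 7^{27} ≡ 25 (mod 29)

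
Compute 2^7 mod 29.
By repeated squaring (mod 29): 2^{1}≡2, 2^{2}≡4, 2^{4}≡16. Then 2^{7} = 2^{4+2+1} ≡ 16 × 4 × 2 ≡ 12 (mod 29)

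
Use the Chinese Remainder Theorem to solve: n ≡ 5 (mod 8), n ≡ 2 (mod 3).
M = 8 × 3 = 24. M₁ = 3, y₁ ≡ 3 (mod 8). M₂ = 8, y₂ ≡ 2 (mod 3). n = 5×3×3 + 2×8×2 ≡ 5 (mod 24)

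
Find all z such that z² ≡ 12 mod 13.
The square roots of 12 mod 13 are 8 and 5. Verify: 8² = 64 ≡ 12 mod 13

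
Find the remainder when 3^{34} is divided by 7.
By Fermat: 3^{6} ≡ 1 mod 7. 34 = 5×6 + 4. So 3^{34} ≡ 3^{4} ≡ 4 mod 7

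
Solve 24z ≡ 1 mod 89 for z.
Since 89 is prime, by Fermat 24^(-1) ≡ 24^{87} ≡ 26 mod 89. Verify: 24 × 26 = 624 ≡ 1 mod 89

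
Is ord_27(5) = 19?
Powers of 5 mod 27: 5^1≡5, 5^2≡25, 5^3≡17, 5^4≡4, 5^5≡20, 5^6≡19, 5^7≡14, 5^8≡16, 5^9≡26, 5^10≡22, 5^11≡2, 5^12≡10, 5^13≡23, 5^14≡7, 5^15≡8, 5^16≡13, 5^17≡11, 5^18≡1. Already 5^18≡1, so the order is 18 < 19. No, the actual order is 18.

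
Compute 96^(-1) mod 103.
Since 103 is prime, by Fermat 96^(-1) ≡ 96^{101} ≡ 44 mod 103. Verify: 96 × 44 = 4224 ≡ 1 mod 103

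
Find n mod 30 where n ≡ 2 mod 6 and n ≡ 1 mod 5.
M = 6 × 5 = 30. M₁ = 5, y₁ ≡ 5 mod 6. M₂ = 6, y₂ ≡ 1 mod 5. n = 2×5×5 + 1×6×1 ≡ 26 mod 30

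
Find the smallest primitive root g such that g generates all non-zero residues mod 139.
g = 2. Powers: [2, 4, 8, 16, 32, 64, 128, ...] generates all 138 non-zero residues.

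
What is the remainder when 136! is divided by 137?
By Wilson's theorem, (136)! ≡ -1 ≡ 136 (mod 137)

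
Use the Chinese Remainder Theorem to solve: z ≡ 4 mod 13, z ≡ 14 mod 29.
M = 13 × 29 = 377. M₁ = 29, y₁ ≡ 9 mod 13. M₂ = 13, y₂ ≡ 9 mod 29. z = 4×29×9 + 14×13×9 ≡ 43 mod 377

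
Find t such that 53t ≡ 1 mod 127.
Since 127 is prime, by Fermat 53^(-1) ≡ 53^{125} ≡ 12 mod 127. Verify: 53 × 12 = 636 ≡ 1 mod 127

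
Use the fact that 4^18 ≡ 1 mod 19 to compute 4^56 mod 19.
By Fermat: 4^{18} ≡ 1 mod 19. 56 = 3×18 + 2. So 4^{56} ≡ 4^{2} ≡ 16 mod 19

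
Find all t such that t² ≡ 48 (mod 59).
The square roots of 48 mod 59 are 15 and 44. Verify: 15² = 225 ≡ 48 (mod 59)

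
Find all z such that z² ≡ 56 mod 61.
The square roots of 56 mod 61 are 42 and 19. Verify: 42² = 1764 ≡ 56 mod 61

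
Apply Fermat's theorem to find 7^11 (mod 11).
By Fermat: 7^{10} ≡ 1 (mod 11). So 7^{11} = 7^{10} · 7^{1} ≡ 7^{1} ≡ 7 (mod 11)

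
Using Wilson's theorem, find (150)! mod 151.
By Wilson's theorem, (150)! ≡ -1 ≡ 150 mod 151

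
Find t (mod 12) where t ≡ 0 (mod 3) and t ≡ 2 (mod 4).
M = 3 × 4 = 12. M₁ = 4, y₁ ≡ 1 (mod 3). M₂ = 3, y₂ ≡ 3 (mod 4). t = 0×4×1 + 2×3×3 ≡ 6 (mod 12)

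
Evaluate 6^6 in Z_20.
By repeated squaring (mod 20): 6^{1}≡6, 6^{2}≡16, 6^{4}≡16. Then 6^{6} = 6^{4+2} ≡ 16 × 16 ≡ 16 (mod 20)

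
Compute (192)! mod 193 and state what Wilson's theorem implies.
(192)! mod 193 = 192. Since this equals -1 mod 193, Wilson confirms 193 is prime.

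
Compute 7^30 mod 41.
By repeated squaring mod 41: 7^{1}≡7, 7^{2}≡8, 7^{4}≡23, 7^{8}≡37, 7^{16}≡16. Then 7^{30} = 7^{16+8+4+2} ≡ 16 × 37 × 23 × 8 ≡ 32 mod 41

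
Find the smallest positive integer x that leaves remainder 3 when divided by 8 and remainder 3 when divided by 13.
M = 8 × 13 = 104. M₁ = 13, y₁ ≡ 5 mod 8. M₂ = 8, y₂ ≡ 5 mod 13. x = 3×13×5 + 3×8×5 ≡ 3 mod 104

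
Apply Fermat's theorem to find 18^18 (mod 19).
By Fermat's Little Theorem, 18^{18} ≡ 1 (mod 19) since 19 is prime and gcd(18, 19) = 1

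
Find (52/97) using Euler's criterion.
(52/97) = 52^{48} mod 97 = -1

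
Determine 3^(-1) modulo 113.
Since 113 is prime, by Fermat 3^(-1) ≡ 3^{111} ≡ 38 (mod 113). Verify: 3 × 38 = 114 ≡ 1 (mod 113)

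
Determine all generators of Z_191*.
There are φ(190) = 72 primitive roots mod 191: {19, 21, 22, 28, 29, 33, 35, 42, 44, 47, 53, 56, 57, 58, 61, 62, 63, 71, 73, 74, 76, 83, 87, 88, 89, 91, 93, 94, 95, 99, 101, 105, 106, 110, 111, 112, 113, 114, 116, 119, 123, 124, 126, 127, 131, 132, 137, 140, 141, 143, 145, 146, 148, 151, 157, 164, 165, 167, 168, 171, 173, 174, 175, 176, 178, 179, 181, 182, 183, 187, 188, 189}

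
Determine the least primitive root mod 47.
g = 5. For each prime q|46: 5^{23}≡46, 5^{2}≡25, none ≡ 1, so ord_47(5) = 46 and 5 is a primitive root.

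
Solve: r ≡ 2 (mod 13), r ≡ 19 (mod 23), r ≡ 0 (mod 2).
M = 13 × 23 × 2 = 598. M₁ = 46, y₁ ≡ 2 (mod 13). M₂ = 26, y₂ ≡ 8 (mod 23). M₃ = 299, y₃ ≡ 1 (mod 2). r = 2×46×2 + 19×26×8 + 0×299×1 ≡ 548 (mod 598)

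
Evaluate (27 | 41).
(27/41) = 27^{20} mod 41 = -1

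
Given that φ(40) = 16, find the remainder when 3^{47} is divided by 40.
By Euler: 3^{16} ≡ 1 (mod 40) since gcd(3, 40) = 1. 47 = 2×16 + 15. So 3^{47} ≡ 3^{15} ≡ 27 (mod 40)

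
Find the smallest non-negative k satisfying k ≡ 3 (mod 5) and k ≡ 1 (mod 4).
M = 5 × 4 = 20. M₁ = 4, y₁ ≡ 4 (mod 5). M₂ = 5, y₂ ≡ 1 (mod 4). k = 3×4×4 + 1×5×1 ≡ 13 (mod 20)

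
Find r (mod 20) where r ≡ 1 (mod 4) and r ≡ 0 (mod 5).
M = 4 × 5 = 20. M₁ = 5, y₁ ≡ 1 (mod 4). M₂ = 4, y₂ ≡ 4 (mod 5). r = 1×5×1 + 0×4×4 ≡ 5 (mod 20)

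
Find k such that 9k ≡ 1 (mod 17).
Since 17 is prime, by Fermat 9^(-1) ≡ 9^{15} ≡ 2 (mod 17). Verify: 9 × 2 = 18 ≡ 1 (mod 17)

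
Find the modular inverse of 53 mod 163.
Since 163 is prime, by Fermat 53^(-1) ≡ 53^{161} ≡ 40 mod 163. Verify: 53 × 40 = 2120 ≡ 1 mod 163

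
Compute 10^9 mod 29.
By repeated squaring (mod 29): 10^{1}≡10, 10^{2}≡13, 10^{4}≡24, 10^{8}≡25. Then 10^{9} = 10^{8+1} ≡ 25 × 10 ≡ 18 (mod 29)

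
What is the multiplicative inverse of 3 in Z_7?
Since 7 is prime, by Fermat 3^(-1) ≡ 3^{5} ≡ 5 (mod 7). Verify: 3 × 5 = 15 ≡ 1 (mod 7)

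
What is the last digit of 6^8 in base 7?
Using Fermat: 6^{6} ≡ 1 mod 7. 8 ≡ 2 mod 6. So 6^{8} ≡ 6^{2} ≡ 1 mod 7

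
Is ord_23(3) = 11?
Powers of 3 mod 23: 3^1≡3, 3^2≡9, 3^3≡4, 3^4≡12, 3^5≡13, 3^6≡16, 3^7≡2, 3^8≡6, 3^9≡18, 3^10≡8, 3^11≡1. First k with 3^k≡1 is k=11. Yes, ord_23(3) = 11.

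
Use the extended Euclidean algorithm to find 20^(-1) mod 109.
Extended GCD: 20(-49) + 109(9) = 1. So 20^(-1) ≡ -49 ≡ 60 (mod 109). Verify: 20 × 60 = 1200 ≡ 1 (mod 109)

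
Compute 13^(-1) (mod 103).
Since 103 is prime, by Fermat 13^(-1) ≡ 13^{101} ≡ 8 (mod 103). Verify: 13 × 8 = 104 ≡ 1 (mod 103)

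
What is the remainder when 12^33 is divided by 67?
By repeated squaring mod 67: 12^{1}≡12, 12^{2}≡10, 12^{4}≡33, 12^{8}≡17, 12^{16}≡21, 12^{32}≡39. Then 12^{33} = 12^{32+1} ≡ 39 × 12 ≡ 66 mod 67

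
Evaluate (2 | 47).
(2/47) = 2^{23} mod 47 = 1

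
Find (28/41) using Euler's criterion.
(28/41) = 28^{20} mod 41 = -1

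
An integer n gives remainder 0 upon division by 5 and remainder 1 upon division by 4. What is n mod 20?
M = 5 × 4 = 20. M₁ = 4, y₁ ≡ 4 mod 5. M₂ = 5, y₂ ≡ 1 mod 4. n = 0×4×4 + 1×5×1 ≡ 5 mod 20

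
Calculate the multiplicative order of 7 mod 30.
Powers of 7 mod 30: 7^1≡7, 7^2≡19, 7^3≡13, 7^4≡1. So the order of 7 is 4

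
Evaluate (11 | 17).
(11/17) = 11^{8} mod 17 = -1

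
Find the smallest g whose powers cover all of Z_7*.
g = 3. For each prime q|6: 3^{3}≡6, 3^{2}≡2, none ≡ 1, so ord_7(3) = 6 and 3 is a primitive root.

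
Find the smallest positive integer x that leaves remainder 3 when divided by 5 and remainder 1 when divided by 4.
M = 5 × 4 = 20. M₁ = 4, y₁ ≡ 4 mod 5. M₂ = 5, y₂ ≡ 1 mod 4. x = 3×4×4 + 1×5×1 ≡ 13 mod 20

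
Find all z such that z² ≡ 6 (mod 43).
The square roots of 6 mod 43 are 36 and 7. Verify: 36² = 1296 ≡ 6 (mod 43)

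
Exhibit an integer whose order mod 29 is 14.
4 has order 14 mod 29 since 4^{14} ≡ 1 mod 29 and no smaller power works.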